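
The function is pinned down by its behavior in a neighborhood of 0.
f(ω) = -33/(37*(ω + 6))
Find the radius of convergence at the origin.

The radius of convergence is 6.

Denominator factor (ω + 6): pole of order 1 at -6, modulus 6.
The radius of convergence is the smallest modulus among the singular points: 6.


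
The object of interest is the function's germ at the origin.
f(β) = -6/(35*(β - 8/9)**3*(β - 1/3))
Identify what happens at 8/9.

The denominator factor β - 8/9 vanishes at 8/9 and appears to the power 3; the numerator there equals -6/35, nonzero, and no other factor vanishes.
Hence a pole whose order is the multiplicity, 3.

The point is a pole of order 3.


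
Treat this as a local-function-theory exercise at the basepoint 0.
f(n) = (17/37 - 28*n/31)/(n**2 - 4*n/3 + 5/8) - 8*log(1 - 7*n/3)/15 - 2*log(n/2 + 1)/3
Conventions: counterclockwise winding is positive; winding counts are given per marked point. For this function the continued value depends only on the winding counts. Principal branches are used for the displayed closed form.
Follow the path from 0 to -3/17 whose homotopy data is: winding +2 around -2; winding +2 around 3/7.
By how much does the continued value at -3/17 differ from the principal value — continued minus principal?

Continued minus principal equals -(24/5)*pi*i.

The rational part is single-valued and drops out of the difference; each branch term changes only by its own monodromy.
(-2/3)*log(1 - n/(-2)): each positive loop around -2 adds 2*pi*i to the log, so winding +2 contributes (-2/3)*(2)*2*pi*i = -(8/3)*pi*i.
(-8/15)*log(1 - n/(3/7)): each positive loop around 3/7 adds 2*pi*i to the log, so winding +2 contributes (-8/15)*(2)*2*pi*i = -(32/15)*pi*i.
Summing the contributions at n = -3/17 gives -(24/5)*pi*i.


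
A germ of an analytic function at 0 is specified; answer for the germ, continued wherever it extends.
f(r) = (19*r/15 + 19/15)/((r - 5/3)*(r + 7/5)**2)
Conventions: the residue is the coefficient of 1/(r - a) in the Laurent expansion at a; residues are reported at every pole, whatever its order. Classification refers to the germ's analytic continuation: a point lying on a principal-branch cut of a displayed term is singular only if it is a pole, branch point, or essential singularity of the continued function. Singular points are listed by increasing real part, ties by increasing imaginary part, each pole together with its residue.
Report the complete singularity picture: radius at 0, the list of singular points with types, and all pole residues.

Radius of convergence at 0: 7/5.
At -7/5: a pole of order 2; residue -190/529.
At 5/3: a pole of order 1; residue 190/529.

Denominator factor (r + 7/5)^2: pole of order 2 at -7/5, modulus 7/5.
Denominator factor (r - 5/3): pole of order 1 at 5/3, modulus 5/3.
The radius of convergence is the smallest modulus among the singular points: 7/5.
At the order-2 pole -7/5 set g(r) = (r - (-7/5))^2*f(r) = (19*r/15 + 19/15)/(r - 5/3).
Order-2 pole: residue = g'(a); g'(-7/5) = -190/529, so the residue is -190/529.
At the order-1 pole 5/3 set g(r) = (r - (5/3))*f(r) = (19*r/15 + 19/15)/(r + 7/5)**2.
Simple pole: residue = g(a) at a = 5/3, which is 190/529.
List the singular points by increasing real part (a conjugate pair: the negative imaginary part first).


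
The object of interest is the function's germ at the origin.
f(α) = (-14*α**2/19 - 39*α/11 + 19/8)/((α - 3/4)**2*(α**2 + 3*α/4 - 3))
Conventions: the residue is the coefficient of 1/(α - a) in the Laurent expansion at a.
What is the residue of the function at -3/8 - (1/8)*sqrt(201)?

The factor α**2 + 3*α/4 - 3 splits as (α - a)(α - a') with a = -3/8 - (1/8)*sqrt(201), a' = -3/8 + (1/8)*sqrt(201). At the order-1 pole a set g(α) = (α - a)*f(α) = [(-14*α**2/19 - 39*α/11 + 19/8)/(α - 3/4)**2] / (α - a').
Simple pole: residue = g(a) at a = -3/8 - (1/8)*sqrt(201), which is -7648/5225 + (25096/286425)*sqrt(201).

The residue is -7648/5225 + (25096/286425)*sqrt(201).


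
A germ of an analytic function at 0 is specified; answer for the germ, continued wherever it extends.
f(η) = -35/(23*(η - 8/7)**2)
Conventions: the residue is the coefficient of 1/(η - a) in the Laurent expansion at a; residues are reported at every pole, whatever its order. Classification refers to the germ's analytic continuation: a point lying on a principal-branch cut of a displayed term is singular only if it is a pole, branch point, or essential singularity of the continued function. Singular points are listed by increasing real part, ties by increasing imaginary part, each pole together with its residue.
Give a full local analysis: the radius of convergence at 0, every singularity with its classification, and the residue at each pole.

Radius of convergence at 0: 8/7.
At 8/7: a pole of order 2; residue 0.

Denominator factor (η - 8/7)^2: pole of order 2 at 8/7, modulus 8/7.
The radius of convergence is the smallest modulus among the singular points: 8/7.
At the order-2 pole 8/7 set g(η) = (η - (8/7))^2*f(η) = -35/23.
Order-2 pole: residue = g'(a); g'(8/7) = 0, so the residue is 0.


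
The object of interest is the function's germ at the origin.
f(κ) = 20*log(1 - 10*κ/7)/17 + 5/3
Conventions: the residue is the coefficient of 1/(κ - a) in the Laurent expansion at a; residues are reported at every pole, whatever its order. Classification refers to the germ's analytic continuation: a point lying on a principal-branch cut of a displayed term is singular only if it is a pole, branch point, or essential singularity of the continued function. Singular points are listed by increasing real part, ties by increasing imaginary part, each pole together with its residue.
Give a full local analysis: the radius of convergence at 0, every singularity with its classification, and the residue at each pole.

Radius of convergence at 0: 7/10.
At 7/10: a logarithmic branch point.

Branch term (20/17)*log(1 - κ/(7/10)): its argument vanishes at κ = 7/10, a logarithmic branch point, modulus 7/10.
The radius of convergence is the smallest modulus among the singular points: 7/10.


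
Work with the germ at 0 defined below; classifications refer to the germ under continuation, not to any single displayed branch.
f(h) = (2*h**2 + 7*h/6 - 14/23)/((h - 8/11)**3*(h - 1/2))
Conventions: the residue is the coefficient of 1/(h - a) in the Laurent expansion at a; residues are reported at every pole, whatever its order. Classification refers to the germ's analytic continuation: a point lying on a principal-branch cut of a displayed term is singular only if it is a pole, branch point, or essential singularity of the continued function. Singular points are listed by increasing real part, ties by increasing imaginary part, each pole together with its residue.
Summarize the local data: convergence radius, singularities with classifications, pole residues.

Radius of convergence at 0: 1/2.
At 1/2: a pole of order 1; residue -348722/8625.
At 8/11: a pole of order 3; residue 348722/8625.

Denominator factor (h - 8/11)^3: pole of order 3 at 8/11, modulus 8/11.
Denominator factor (h - 1/2): pole of order 1 at 1/2, modulus 1/2.
The radius of convergence is the smallest modulus among the singular points: 1/2.
At the order-1 pole 1/2 set g(h) = (h - (1/2))*f(h) = (2*h**2 + 7*h/6 - 14/23)/(h - 8/11)**3.
Simple pole: residue = g(a) at a = 1/2, which is -348722/8625.
At the order-3 pole 8/11 set g(h) = (h - (8/11))^3*f(h) = (2*h**2 + 7*h/6 - 14/23)/(h - 1/2).
Order-3 pole: residue = g''(a)/2; g''(8/11) = 697444/8625, so the residue is 348722/8625.
List the singular points by increasing real part (a conjugate pair: the negative imaginary part first).


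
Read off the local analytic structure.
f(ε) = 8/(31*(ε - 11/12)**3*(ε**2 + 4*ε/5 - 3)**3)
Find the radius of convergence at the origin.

Denominator factor (ε**2 + 4*ε/5 - 3)^3: discriminant 316/25, real irrational roots -2/5 + (1/5)*sqrt(79) and -2/5 - (1/5)*sqrt(79); poles of order 3, moduli -2/5 + (1/5)*sqrt(79) and 2/5 + (1/5)*sqrt(79).
Denominator factor (ε - 11/12)^3: pole of order 3 at 11/12, modulus 11/12.
The radius of convergence is the smallest modulus among the singular points: 11/12.

The radius of convergence is 11/12.


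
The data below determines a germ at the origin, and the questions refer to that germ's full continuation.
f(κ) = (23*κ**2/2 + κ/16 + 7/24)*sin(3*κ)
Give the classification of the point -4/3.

The point is a regular point.

There is no denominator, hence no pole anywhere.
The factor sin(3*κ) is entire.
So the germ continues analytically to -4/3.


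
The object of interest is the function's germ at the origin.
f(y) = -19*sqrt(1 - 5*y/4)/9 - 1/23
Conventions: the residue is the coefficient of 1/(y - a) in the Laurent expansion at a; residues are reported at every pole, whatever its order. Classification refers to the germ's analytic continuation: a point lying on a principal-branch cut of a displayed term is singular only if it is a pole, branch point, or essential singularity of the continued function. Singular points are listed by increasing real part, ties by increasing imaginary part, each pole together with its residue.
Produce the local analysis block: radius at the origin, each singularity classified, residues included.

Radius of convergence at 0: 4/5.
At 4/5: an algebraic (square-root) branch point.

Branch term (-19/9)*sqrt(1 - y/(4/5)): its argument vanishes at y = 4/5, a square-root branch point, modulus 4/5.
The radius of convergence is the smallest modulus among the singular points: 4/5.


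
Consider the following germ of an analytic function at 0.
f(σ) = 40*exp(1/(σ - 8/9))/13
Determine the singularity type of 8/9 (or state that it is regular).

The exponent 1/(σ - (8/9)) has a pole at 8/9, so exp(1/(σ - (8/9))) takes every nonzero value near it: an essential singularity (not a pole of any order).

The point is an essential singularity.


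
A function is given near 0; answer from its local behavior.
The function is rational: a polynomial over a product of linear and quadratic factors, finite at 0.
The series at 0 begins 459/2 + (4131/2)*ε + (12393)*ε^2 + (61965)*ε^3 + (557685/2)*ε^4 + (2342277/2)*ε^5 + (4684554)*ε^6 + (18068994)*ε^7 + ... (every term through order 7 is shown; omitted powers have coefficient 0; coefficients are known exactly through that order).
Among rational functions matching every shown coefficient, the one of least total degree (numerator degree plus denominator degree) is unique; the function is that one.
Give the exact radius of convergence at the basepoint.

No rational of total degree below 3 reproduces all 8 coefficients; solving the [0/3] Pade equations on them gives f(ε) = -17/(2*(ε - 1/3)**3), whose expansion matches every shown term.
Denominator factor (ε - 1/3)^3: pole of order 3 at 1/3, modulus 1/3.
The radius of convergence is the smallest modulus among the singular points: 1/3.

The radius of convergence is 1/3.


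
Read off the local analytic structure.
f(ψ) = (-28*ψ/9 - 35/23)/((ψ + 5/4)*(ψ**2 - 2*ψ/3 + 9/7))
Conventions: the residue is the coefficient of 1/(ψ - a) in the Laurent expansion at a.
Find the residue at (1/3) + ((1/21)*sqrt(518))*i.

The residue is (-27440/85353) + ((133987/3158061)*sqrt(518))*i.

The factor ψ**2 - 2*ψ/3 + 9/7 splits as (ψ - a)(ψ - a') with a = (1/3) + ((1/21)*sqrt(518))*i, a' = (1/3) - ((1/21)*sqrt(518))*i. At the order-1 pole a set g(ψ) = (ψ - a)*f(ψ) = [(-28*ψ/9 - 35/23)/(ψ + 5/4)] / (ψ - a').
Simple pole: residue = g(a) at a = (1/3) + ((1/21)*sqrt(518))*i, which is (-27440/85353) + ((133987/3158061)*sqrt(518))*i.


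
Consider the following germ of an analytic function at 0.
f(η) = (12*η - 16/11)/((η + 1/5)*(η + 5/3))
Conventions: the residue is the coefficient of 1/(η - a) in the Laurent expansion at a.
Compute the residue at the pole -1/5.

The residue is -318/121.

At the order-1 pole -1/5 set g(η) = (η - (-1/5))*f(η) = (12*η - 16/11)/(η + 5/3).
Simple pole: residue = g(a) at a = -1/5, which is -318/121.


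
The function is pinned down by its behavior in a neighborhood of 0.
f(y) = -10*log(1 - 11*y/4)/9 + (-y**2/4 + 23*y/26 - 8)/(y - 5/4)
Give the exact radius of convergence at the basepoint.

Denominator factor (y - 5/4): pole of order 1 at 5/4, modulus 5/4.
Branch term (-10/9)*log(1 - y/(4/11)): its argument vanishes at y = 4/11, a logarithmic branch point, modulus 4/11.
The radius of convergence is the smallest modulus among the singular points: 4/11.

The radius of convergence is 4/11.


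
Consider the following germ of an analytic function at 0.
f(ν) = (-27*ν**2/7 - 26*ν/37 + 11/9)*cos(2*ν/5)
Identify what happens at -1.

The point is a regular point.

There is no denominator, hence no pole anywhere.
The factor cos(2*ν/5) is entire.
So the germ continues analytically to -1.


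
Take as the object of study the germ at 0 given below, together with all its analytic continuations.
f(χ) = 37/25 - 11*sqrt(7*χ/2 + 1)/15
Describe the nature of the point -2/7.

The term (-11/15)*sqrt(1 - χ/(-2/7)) has argument 1 - -2/7/(-2/7) = 0 at -2/7: a square-root (algebraic, two-sheeted) branch point; the remaining terms are analytic or single-valued there.

The point is an algebraic (square-root) branch point.


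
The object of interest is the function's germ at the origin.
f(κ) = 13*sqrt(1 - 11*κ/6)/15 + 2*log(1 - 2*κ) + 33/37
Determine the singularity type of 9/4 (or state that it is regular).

There is no denominator, hence no pole anywhere.
Branch term sqrt(1 - κ/(6/11)): argument at 9/4 is -25/8, nonzero, so 9/4 is not its branch point (a point on a principal cut is still regular for the continued germ).
Branch term log(1 - κ/(1/2)): argument at 9/4 is -7/2, nonzero, so 9/4 is not its branch point (a point on a principal cut is still regular for the continued germ).
So the germ continues analytically to 9/4.

The point is a regular point.


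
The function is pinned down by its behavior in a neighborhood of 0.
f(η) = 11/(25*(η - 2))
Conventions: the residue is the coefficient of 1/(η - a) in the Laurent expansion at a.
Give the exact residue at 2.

The residue is 11/25.

At the order-1 pole 2 set g(η) = (η - (2))*f(η) = 11/25.
Simple pole: residue = g(a) at a = 2, which is 11/25.


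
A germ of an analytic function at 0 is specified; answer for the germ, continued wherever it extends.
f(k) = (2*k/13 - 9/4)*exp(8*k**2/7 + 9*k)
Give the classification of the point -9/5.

There is no denominator, hence no pole anywhere.
The factor exp(8*k**2/7 + 9*k) is entire.
So the germ continues analytically to -9/5.

The point is a regular point.


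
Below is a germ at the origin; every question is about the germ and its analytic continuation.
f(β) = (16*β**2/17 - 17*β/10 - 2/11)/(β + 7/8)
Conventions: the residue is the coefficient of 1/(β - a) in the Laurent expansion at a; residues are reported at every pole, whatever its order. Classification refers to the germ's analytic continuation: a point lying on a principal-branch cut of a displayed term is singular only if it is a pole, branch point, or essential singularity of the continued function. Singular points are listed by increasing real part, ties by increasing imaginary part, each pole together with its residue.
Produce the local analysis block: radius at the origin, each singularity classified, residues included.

Radius of convergence at 0: 7/8.
At -7/8: a pole of order 1; residue 30313/14960.

Denominator factor (β + 7/8): pole of order 1 at -7/8, modulus 7/8.
The radius of convergence is the smallest modulus among the singular points: 7/8.
At the order-1 pole -7/8 set g(β) = (β - (-7/8))*f(β) = 16*β**2/17 - 17*β/10 - 2/11.
Simple pole: residue = g(a) at a = -7/8, which is 30313/14960.


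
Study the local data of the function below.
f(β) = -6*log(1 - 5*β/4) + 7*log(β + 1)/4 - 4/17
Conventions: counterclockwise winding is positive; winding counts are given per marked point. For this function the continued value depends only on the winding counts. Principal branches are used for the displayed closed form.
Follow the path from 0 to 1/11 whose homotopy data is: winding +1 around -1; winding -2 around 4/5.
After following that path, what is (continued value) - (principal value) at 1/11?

The rational part is single-valued and drops out of the difference; each branch term changes only by its own monodromy.
(-6)*log(1 - β/(4/5)): each positive loop around 4/5 adds 2*pi*i to the log, so winding -2 contributes (-6)*(-2)*2*pi*i = (24)*pi*i.
(7/4)*log(1 - β/(-1)): each positive loop around -1 adds 2*pi*i to the log, so winding +1 contributes (7/4)*(1)*2*pi*i = (7/2)*pi*i.
Summing the contributions at β = 1/11 gives (55/2)*pi*i.

Continued minus principal equals (55/2)*pi*i.


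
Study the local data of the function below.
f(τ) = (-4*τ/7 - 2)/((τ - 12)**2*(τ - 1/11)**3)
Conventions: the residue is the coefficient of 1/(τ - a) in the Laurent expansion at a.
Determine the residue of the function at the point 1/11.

At the order-3 pole 1/11 set g(τ) = (τ - (1/11))^3*f(τ) = (-4*τ/7 - 2)/(τ - 12)**2.
Order-3 pole: residue = g''(a)/2; g''(1/11) = -4051564/2061499447, so the residue is -2025782/2061499447.

The residue is -2025782/2061499447.


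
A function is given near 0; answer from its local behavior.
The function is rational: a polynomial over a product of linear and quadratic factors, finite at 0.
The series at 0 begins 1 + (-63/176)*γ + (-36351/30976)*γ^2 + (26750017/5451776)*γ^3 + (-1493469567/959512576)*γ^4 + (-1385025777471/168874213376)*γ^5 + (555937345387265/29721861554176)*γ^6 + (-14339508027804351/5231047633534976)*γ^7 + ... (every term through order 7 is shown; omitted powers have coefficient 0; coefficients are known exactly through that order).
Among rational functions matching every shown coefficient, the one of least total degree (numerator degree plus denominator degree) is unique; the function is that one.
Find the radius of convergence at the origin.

No rational of total degree below 6 reproduces all 8 coefficients; solving the [0/6] Pade equations on them gives f(γ) = 1/(5*(γ**2 - 7*γ/4 + 4/5)*(γ**2 + 7*γ/11 + 1/2)**2), whose expansion matches every shown term.
Denominator factor (γ**2 + 7*γ/11 + 1/2)^2: discriminant -193/121, complex-conjugate roots (-7/22) + ((1/22)*sqrt(193))*i and (-7/22) - ((1/22)*sqrt(193))*i; poles of order 2, moduli (1/2)*sqrt(2) and (1/2)*sqrt(2).
Denominator factor (γ**2 - 7*γ/4 + 4/5): discriminant -11/80, complex-conjugate roots (7/8) + ((1/40)*sqrt(55))*i and (7/8) - ((1/40)*sqrt(55))*i; poles of order 1, moduli (2/5)*sqrt(5) and (2/5)*sqrt(5).
The radius of convergence is the smallest modulus among the singular points: (1/2)*sqrt(2).

The radius of convergence is (1/2)*sqrt(2).


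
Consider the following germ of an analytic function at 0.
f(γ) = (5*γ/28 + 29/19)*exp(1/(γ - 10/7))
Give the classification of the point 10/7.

The point is an essential singularity.

The exponent 1/(γ - (10/7)) has a pole at 10/7, so exp(1/(γ - (10/7))) takes every nonzero value near it: an essential singularity (not a pole of any order).


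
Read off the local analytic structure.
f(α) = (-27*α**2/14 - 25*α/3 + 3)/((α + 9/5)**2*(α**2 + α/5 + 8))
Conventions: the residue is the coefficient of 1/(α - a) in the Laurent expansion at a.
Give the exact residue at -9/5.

At the order-2 pole -9/5 set g(α) = (α - (-9/5))^2*f(α) = (-27*α**2/14 - 25*α/3 + 3)/(α**2 + α/5 + 8).
Order-2 pole: residue = g'(a); g'(-9/5) = 2255/10752, so the residue is 2255/10752.

The residue is 2255/10752.


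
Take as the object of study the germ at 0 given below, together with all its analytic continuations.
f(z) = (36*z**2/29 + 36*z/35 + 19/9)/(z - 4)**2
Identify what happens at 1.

Denominator factors: z - 4 = -3 at z = 1 — none vanishes.
So the germ continues analytically to 1.

The point is a regular point.


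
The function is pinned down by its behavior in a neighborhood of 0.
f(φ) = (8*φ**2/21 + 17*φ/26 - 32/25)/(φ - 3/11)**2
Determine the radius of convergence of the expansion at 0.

Denominator factor (φ - 3/11)^2: pole of order 2 at 3/11, modulus 3/11.
The radius of convergence is the smallest modulus among the singular points: 3/11.

The radius of convergence is 3/11.


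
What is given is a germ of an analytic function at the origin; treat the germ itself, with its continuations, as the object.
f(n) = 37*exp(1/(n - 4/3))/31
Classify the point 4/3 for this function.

The exponent 1/(n - (4/3)) has a pole at 4/3, so exp(1/(n - (4/3))) takes every nonzero value near it: an essential singularity (not a pole of any order).

The point is an essential singularity.


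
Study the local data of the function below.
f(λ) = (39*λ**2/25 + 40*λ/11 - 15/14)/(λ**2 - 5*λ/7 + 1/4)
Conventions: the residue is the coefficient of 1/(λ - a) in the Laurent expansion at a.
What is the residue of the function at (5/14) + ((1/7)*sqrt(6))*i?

The factor λ**2 - 5*λ/7 + 1/4 splits as (λ - a)(λ - a') with a = (5/14) + ((1/7)*sqrt(6))*i, a' = (5/14) - ((1/7)*sqrt(6))*i. At the order-1 pole a set g(λ) = (λ - a)*f(λ) = [39*λ**2/25 + 40*λ/11 - 15/14] / (λ - a').
Simple pole: residue = g(a) at a = (5/14) + ((1/7)*sqrt(6))*i, which is (1829/770) - ((12679/92400)*sqrt(6))*i.

The residue is (1829/770) - ((12679/92400)*sqrt(6))*i.


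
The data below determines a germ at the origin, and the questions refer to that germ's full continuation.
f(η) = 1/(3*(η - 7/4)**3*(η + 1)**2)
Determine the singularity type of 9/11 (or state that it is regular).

Denominator factors: η + 1 = 20/11 at η = 9/11; η - 7/4 = -41/44 at η = 9/11 — none vanishes.
So the germ continues analytically to 9/11.

The point is a regular point.


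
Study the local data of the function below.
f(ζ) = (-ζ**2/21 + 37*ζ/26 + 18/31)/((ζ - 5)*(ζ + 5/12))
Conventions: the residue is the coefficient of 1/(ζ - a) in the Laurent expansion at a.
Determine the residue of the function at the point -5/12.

The residue is 25069/6601140.

At the order-1 pole -5/12 set g(ζ) = (ζ - (-5/12))*f(ζ) = (-ζ**2/21 + 37*ζ/26 + 18/31)/(ζ - 5).
Simple pole: residue = g(a) at a = -5/12, which is 25069/6601140.


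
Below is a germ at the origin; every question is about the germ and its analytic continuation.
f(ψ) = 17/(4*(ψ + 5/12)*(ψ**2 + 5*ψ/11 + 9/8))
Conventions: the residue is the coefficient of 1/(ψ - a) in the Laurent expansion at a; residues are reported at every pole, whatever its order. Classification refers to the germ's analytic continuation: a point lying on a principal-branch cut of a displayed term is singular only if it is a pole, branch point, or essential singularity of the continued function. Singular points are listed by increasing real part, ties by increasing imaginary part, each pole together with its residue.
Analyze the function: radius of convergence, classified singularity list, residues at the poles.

Radius of convergence at 0: 5/12.
At -5/12: a pole of order 1; residue 6732/1757.
At (-5/22) - ((1/44)*sqrt(2078))*i: a pole of order 1; residue (-3366/1757) + ((14025/1825523)*sqrt(2078))*i.
At (-5/22) + ((1/44)*sqrt(2078))*i: a pole of order 1; residue (-3366/1757) - ((14025/1825523)*sqrt(2078))*i.

Denominator factor (ψ + 5/12): pole of order 1 at -5/12, modulus 5/12.
Denominator factor (ψ**2 + 5*ψ/11 + 9/8): discriminant -1039/242, complex-conjugate roots (-5/22) + ((1/44)*sqrt(2078))*i and (-5/22) - ((1/44)*sqrt(2078))*i; poles of order 1, moduli (3/4)*sqrt(2) and (3/4)*sqrt(2).
The radius of convergence is the smallest modulus among the singular points: 5/12.
At the order-1 pole -5/12 set g(ψ) = (ψ - (-5/12))*f(ψ) = 17/(4*(ψ**2 + 5*ψ/11 + 9/8)).
Simple pole: residue = g(a) at a = -5/12, which is 6732/1757.
The factor ψ**2 + 5*ψ/11 + 9/8 splits as (ψ - a)(ψ - a') with a = (-5/22) - ((1/44)*sqrt(2078))*i, a' = (-5/22) + ((1/44)*sqrt(2078))*i. At the order-1 pole a set g(ψ) = (ψ - a)*f(ψ) = [17/(4*(ψ + 5/12))] / (ψ - a').
Simple pole: residue = g(a) at a = (-5/22) - ((1/44)*sqrt(2078))*i, which is (-3366/1757) + ((14025/1825523)*sqrt(2078))*i.
The factor ψ**2 + 5*ψ/11 + 9/8 splits as (ψ - a)(ψ - a') with a = (-5/22) + ((1/44)*sqrt(2078))*i, a' = (-5/22) - ((1/44)*sqrt(2078))*i. At the order-1 pole a set g(ψ) = (ψ - a)*f(ψ) = [17/(4*(ψ + 5/12))] / (ψ - a').
Simple pole: residue = g(a) at a = (-5/22) + ((1/44)*sqrt(2078))*i, which is (-3366/1757) - ((14025/1825523)*sqrt(2078))*i.
List the singular points by increasing real part (a conjugate pair: the negative imaginary part first).


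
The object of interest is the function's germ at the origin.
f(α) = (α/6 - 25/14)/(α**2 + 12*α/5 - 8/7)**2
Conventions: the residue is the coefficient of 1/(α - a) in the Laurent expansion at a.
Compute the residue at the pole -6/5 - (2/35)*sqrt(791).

The factor α**2 + 12*α/5 - 8/7 splits as (α - a)(α - a') with a = -6/5 - (2/35)*sqrt(791), a' = -6/5 + (2/35)*sqrt(791). At the order-2 pole a set g(α) = (α - a)^2*f(α) = [α/6 - 25/14] / (α - a')^2.
Order-2 pole: residue = g'(a); g'(-6/5 - (2/35)*sqrt(791)) = -(3475/817216)*sqrt(791), so the residue is -(3475/817216)*sqrt(791).

The residue is -(3475/817216)*sqrt(791).


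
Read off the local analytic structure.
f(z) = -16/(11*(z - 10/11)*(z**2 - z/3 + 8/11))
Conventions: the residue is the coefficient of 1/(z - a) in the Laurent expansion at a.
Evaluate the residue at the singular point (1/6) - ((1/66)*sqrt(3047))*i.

The residue is (132/227) + ((588/62879)*sqrt(3047))*i.


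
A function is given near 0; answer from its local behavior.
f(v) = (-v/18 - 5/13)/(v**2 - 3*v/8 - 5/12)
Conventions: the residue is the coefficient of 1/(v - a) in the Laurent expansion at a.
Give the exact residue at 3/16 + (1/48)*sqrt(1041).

The residue is -1/36 - (493/54132)*sqrt(1041).

The factor v**2 - 3*v/8 - 5/12 splits as (v - a)(v - a') with a = 3/16 + (1/48)*sqrt(1041), a' = 3/16 - (1/48)*sqrt(1041). At the order-1 pole a set g(v) = (v - a)*f(v) = [-v/18 - 5/13] / (v - a').
Simple pole: residue = g(a) at a = 3/16 + (1/48)*sqrt(1041), which is -1/36 - (493/54132)*sqrt(1041).


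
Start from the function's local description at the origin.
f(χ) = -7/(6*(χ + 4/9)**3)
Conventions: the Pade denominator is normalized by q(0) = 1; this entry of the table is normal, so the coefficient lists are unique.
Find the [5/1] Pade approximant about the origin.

Taylor coefficients needed (expand at 0): a_0 = -1701/128, a_1 = 45927/512, a_2 = -413343/1024, a_3 = 6200145/4096, a_4 = -167403915/32768, a_5 = 2109289329/131072, a_6 = -6327867987/131072.
Write the denominator as Q(χ) = 1 + q1*χ. Requiring Q*f - P = O(χ^7) with deg P <= 5 kills the coefficients of χ^6..χ^6 in Q*f:
  χ^6: a_6 + q1*a_5 = 0, i.e. -6327867987/131072 + (2109289329/131072)*q1 = 0.
Solving this linear system: q1 = 3.
The numerator is Q*f truncated at degree 5: P0 = a_0 = -1701/128; P1 = a_1 + q1*a_0 = 25515/512; P2 = a_2 + q1*a_1 = -137781/1024; P3 = a_3 + q1*a_2 = 1240029/4096; P4 = a_4 + q1*a_3 = -18600435/32768; P5 = a_5 + q1*a_4 = 100442349/131072.

The Pade approximant has numerator coefficients [-1701/128, 25515/512, -137781/1024, 1240029/4096, -18600435/32768, 100442349/131072]; denominator coefficients [1, 3].


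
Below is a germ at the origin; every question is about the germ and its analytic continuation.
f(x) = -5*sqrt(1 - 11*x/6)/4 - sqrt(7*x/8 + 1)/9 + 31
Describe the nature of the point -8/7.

The point is an algebraic (square-root) branch point.

The term (-1/9)*sqrt(1 - x/(-8/7)) has argument 1 - -8/7/(-8/7) = 0 at -8/7: a square-root (algebraic, two-sheeted) branch point; the remaining terms are analytic or single-valued there.


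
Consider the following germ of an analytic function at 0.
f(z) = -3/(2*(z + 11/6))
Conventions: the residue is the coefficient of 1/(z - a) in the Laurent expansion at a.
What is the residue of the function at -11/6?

At the order-1 pole -11/6 set g(z) = (z - (-11/6))*f(z) = -3/2.
Simple pole: residue = g(a) at a = -11/6, which is -3/2.

The residue is -3/2.


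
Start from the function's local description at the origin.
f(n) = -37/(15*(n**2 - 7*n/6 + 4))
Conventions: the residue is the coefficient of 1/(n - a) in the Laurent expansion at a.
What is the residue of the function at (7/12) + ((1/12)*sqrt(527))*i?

The residue is ((74/2635)*sqrt(527))*i.

The factor n**2 - 7*n/6 + 4 splits as (n - a)(n - a') with a = (7/12) + ((1/12)*sqrt(527))*i, a' = (7/12) - ((1/12)*sqrt(527))*i. At the order-1 pole a set g(n) = (n - a)*f(n) = [-37/15] / (n - a').
Simple pole: residue = g(a) at a = (7/12) + ((1/12)*sqrt(527))*i, which is ((74/2635)*sqrt(527))*i.


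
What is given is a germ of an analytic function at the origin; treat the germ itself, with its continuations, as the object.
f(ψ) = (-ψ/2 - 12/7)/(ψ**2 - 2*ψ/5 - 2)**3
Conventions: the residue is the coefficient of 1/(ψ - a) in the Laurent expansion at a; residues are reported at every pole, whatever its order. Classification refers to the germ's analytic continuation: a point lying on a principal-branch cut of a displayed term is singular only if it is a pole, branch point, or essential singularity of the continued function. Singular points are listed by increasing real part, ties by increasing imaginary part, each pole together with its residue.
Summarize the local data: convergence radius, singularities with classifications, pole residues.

Denominator factor (ψ**2 - 2*ψ/5 - 2)^3: discriminant 204/25, real irrational roots 1/5 + (1/5)*sqrt(51) and 1/5 - (1/5)*sqrt(51); poles of order 3, moduli 1/5 + (1/5)*sqrt(51) and -1/5 + (1/5)*sqrt(51).
The radius of convergence is the smallest modulus among the singular points: -1/5 + (1/5)*sqrt(51).
The factor ψ**2 - 2*ψ/5 - 2 splits as (ψ - a)(ψ - a') with a = 1/5 - (1/5)*sqrt(51), a' = 1/5 + (1/5)*sqrt(51). At the order-3 pole a set g(ψ) = (ψ - a)^3*f(ψ) = [-ψ/2 - 12/7] / (ψ - a')^3.
Order-3 pole: residue = g''(a)/2; g''(1/5 - (1/5)*sqrt(51)) = (79375/4952304)*sqrt(51), so the residue is (79375/9904608)*sqrt(51).
The factor ψ**2 - 2*ψ/5 - 2 splits as (ψ - a)(ψ - a') with a = 1/5 + (1/5)*sqrt(51), a' = 1/5 - (1/5)*sqrt(51). At the order-3 pole a set g(ψ) = (ψ - a)^3*f(ψ) = [-ψ/2 - 12/7] / (ψ - a')^3.
Order-3 pole: residue = g''(a)/2; g''(1/5 + (1/5)*sqrt(51)) = -(79375/4952304)*sqrt(51), so the residue is -(79375/9904608)*sqrt(51).
List the singular points by increasing real part (a conjugate pair: the negative imaginary part first).

Radius of convergence at 0: -1/5 + (1/5)*sqrt(51).
At 1/5 - (1/5)*sqrt(51): a pole of order 3; residue (79375/9904608)*sqrt(51).
At 1/5 + (1/5)*sqrt(51): a pole of order 3; residue -(79375/9904608)*sqrt(51).


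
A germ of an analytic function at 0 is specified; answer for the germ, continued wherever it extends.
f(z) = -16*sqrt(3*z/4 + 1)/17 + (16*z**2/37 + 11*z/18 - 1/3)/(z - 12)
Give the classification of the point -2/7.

Denominator factors: z - 12 = -86/7 at z = -2/7 — none vanishes.
Branch term sqrt(1 - z/(-4/3)): argument at -2/7 is 11/14, nonzero, so -2/7 is not its branch point (a point on a principal cut is still regular for the continued germ).
So the germ continues analytically to -2/7.

The point is a regular point.


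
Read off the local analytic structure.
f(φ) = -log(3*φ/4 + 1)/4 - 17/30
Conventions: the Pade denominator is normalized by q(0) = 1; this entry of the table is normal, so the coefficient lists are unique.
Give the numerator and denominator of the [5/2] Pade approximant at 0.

Taylor coefficients needed (expand at 0): a_0 = -17/30, a_1 = -3/16, a_2 = 9/128, a_3 = -9/256, a_4 = 81/4096, a_5 = -243/20480, a_6 = 243/32768, a_7 = -2187/458752.
Write the denominator as Q(φ) = 1 + q1*φ + q2*φ^2. Requiring Q*f - P = O(φ^8) with deg P <= 5 kills the coefficients of φ^6..φ^7 in Q*f:
  φ^6: a_6 + q1*a_5 + q2*a_4 = 0, i.e. 243/32768 + (-243/20480)*q1 + (81/4096)*q2 = 0.
  φ^7: a_7 + q1*a_6 + q2*a_5 = 0, i.e. -2187/458752 + (243/32768)*q1 + (-243/20480)*q2 = 0.
Solving this linear system: q1 = 15/14, q2 = 15/56.
The numerator is Q*f truncated at degree 5: P0 = a_0 = -17/30; P1 = a_1 + q1*a_0 = -89/112; P2 = a_2 + q1*a_1 + q2*a_0 = -253/896; P3 = a_3 + q1*a_2 + q2*a_1 = -9/896; P4 = a_4 + q1*a_3 + q2*a_2 = 27/28672; P5 = a_5 + q1*a_4 + q2*a_3 = -27/286720.

The Pade approximant has numerator coefficients [-17/30, -89/112, -253/896, -9/896, 27/28672, -27/286720]; denominator coefficients [1, 15/14, 15/56].


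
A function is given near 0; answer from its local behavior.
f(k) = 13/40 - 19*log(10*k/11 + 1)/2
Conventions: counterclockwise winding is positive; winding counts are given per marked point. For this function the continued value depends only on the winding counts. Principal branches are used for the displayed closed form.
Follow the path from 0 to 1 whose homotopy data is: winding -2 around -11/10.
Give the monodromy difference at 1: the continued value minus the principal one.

Continued minus principal equals (38)*pi*i.

The rational part is single-valued and drops out of the difference; each branch term changes only by its own monodromy.
(-19/2)*log(1 - k/(-11/10)): each positive loop around -11/10 adds 2*pi*i to the log, so winding -2 contributes (-19/2)*(-2)*2*pi*i = (38)*pi*i.
Summing the contributions at k = 1 gives (38)*pi*i.


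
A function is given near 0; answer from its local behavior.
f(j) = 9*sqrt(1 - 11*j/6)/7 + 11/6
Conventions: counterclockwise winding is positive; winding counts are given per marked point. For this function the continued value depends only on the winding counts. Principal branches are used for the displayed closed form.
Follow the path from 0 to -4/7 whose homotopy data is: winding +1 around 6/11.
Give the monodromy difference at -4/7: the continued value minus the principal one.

Continued minus principal equals -(6/49)*sqrt(903).

The rational part is single-valued and drops out of the difference; each branch term changes only by its own monodromy.
(9/7)*sqrt(1 - j/(6/11)): winding +1 is odd, the square root flips sign, contributing -2*(9/7)*sqrt(1 - (-4/7)/(6/11)) = -2*(9/7)*sqrt(43/21) = -(6/49)*sqrt(903).
Summing the contributions at j = -4/7 gives -(6/49)*sqrt(903).


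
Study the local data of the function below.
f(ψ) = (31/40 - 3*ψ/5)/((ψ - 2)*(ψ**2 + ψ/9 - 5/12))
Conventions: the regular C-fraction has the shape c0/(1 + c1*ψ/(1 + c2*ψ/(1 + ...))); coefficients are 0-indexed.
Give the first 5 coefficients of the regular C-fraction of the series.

The regular C-fraction coefficients are [93/100, 7/930, 65180/217, -34289317/114065, -7746543/18024013565].

Taylor coefficients (expand at 0): a_0 = 93/100, a_1 = -7/1000, a_2 = 63079/30000, a_3 = 432137/900000, a_4 = 138847111/27000000.
c0 = a_0 = 93/100. Peel one level at a time: if S = 1 + c*ψ/S' with S'(0) = 1, then c is the ψ-coefficient of S and S' = c*ψ/(S - 1).
S_1 = c0/f = 1 + (7/930)*ψ + (-6518/2883)*ψ^2 + ...; c1 = 7/930.
S_2 = c1*ψ/(S_1 - 1) = 1 + (65180/217)*ψ + (4424428/49)*ψ^2 + ...; c2 = 65180/217.
S_3 = c2*ψ/(S_2 - 1) = 1 + (-34289317/114065)*ψ + (-34306119/265527025)*ψ^2 + ...; c3 = -34289317/114065.
S_4 = c3*ψ/(S_3 - 1) = 1 + (-7746543/18024013565)*ψ + ...; c4 = -7746543/18024013565.


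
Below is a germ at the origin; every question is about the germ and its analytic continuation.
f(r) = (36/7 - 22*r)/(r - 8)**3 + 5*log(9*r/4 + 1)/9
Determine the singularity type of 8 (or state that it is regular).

The denominator factor r - 8 vanishes at 8 and appears to the power 3; the numerator there equals -1196/7, nonzero, and no other factor vanishes.
The branch terms are analytic at this point.
Hence a pole whose order is the multiplicity, 3.

The point is a pole of order 3.


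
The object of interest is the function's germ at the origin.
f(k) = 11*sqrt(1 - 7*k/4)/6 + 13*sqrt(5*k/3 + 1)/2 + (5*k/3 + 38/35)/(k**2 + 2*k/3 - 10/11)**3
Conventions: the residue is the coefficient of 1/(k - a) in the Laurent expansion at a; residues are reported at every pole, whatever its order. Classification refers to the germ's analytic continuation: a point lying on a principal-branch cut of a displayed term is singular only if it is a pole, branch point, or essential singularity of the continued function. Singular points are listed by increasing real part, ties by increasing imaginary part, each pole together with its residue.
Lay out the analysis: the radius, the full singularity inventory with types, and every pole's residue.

Radius of convergence at 0: 4/7.
At -1/3 - (1/33)*sqrt(1111): a pole of order 3; residue -(1636767/576968560)*sqrt(1111).
At -3/5: an algebraic (square-root) branch point.
At 4/7: an algebraic (square-root) branch point.
At -1/3 + (1/33)*sqrt(1111): a pole of order 3; residue (1636767/576968560)*sqrt(1111).


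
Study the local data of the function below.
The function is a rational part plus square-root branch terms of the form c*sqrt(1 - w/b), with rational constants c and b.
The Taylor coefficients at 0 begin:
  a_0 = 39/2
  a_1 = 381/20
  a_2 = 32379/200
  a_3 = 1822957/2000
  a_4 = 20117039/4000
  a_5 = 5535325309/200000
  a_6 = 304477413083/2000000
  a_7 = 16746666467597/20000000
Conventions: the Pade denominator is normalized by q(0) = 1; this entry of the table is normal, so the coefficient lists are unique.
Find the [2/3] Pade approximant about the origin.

The Pade approximant has numerator coefficients [39/2, -40003625703/408985255, 202179954744/2044926275]; denominator coefficients [1, -4902030237/817970510, 1072572364/408985255, 13820470484/30673894125].

Taylor coefficients needed (read off): a_0 = 39/2, a_1 = 381/20, a_2 = 32379/200, a_3 = 1822957/2000, a_4 = 20117039/4000, a_5 = 5535325309/200000.
Write the denominator as Q(w) = 1 + q1*w + q2*w^2 + q3*w^3. Requiring Q*f - P = O(w^6) with deg P <= 2 kills the coefficients of w^3..w^5 in Q*f:
  w^3: a_3 + q1*a_2 + q2*a_1 + q3*a_0 = 0, i.e. 1822957/2000 + (32379/200)*q1 + (381/20)*q2 + (39/2)*q3 = 0.
  w^4: a_4 + q1*a_3 + q2*a_2 + q3*a_1 = 0, i.e. 20117039/4000 + (1822957/2000)*q1 + (32379/200)*q2 + (381/20)*q3 = 0.
  w^5: a_5 + q1*a_4 + q2*a_3 + q3*a_2 = 0, i.e. 5535325309/200000 + (20117039/4000)*q1 + (1822957/2000)*q2 + (32379/200)*q3 = 0.
Solving this linear system: q1 = -4902030237/817970510, q2 = 1072572364/408985255, q3 = 13820470484/30673894125.
The numerator is Q*f truncated at degree 2: P0 = a_0 = 39/2; P1 = a_1 + q1*a_0 = -40003625703/408985255; P2 = a_2 + q1*a_1 + q2*a_0 = 202179954744/2044926275.


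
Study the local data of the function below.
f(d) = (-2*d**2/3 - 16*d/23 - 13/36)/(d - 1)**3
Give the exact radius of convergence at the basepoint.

Denominator factor (d - 1)^3: pole of order 3 at 1, modulus 1.
The radius of convergence is the smallest modulus among the singular points: 1.

The radius of convergence is 1.


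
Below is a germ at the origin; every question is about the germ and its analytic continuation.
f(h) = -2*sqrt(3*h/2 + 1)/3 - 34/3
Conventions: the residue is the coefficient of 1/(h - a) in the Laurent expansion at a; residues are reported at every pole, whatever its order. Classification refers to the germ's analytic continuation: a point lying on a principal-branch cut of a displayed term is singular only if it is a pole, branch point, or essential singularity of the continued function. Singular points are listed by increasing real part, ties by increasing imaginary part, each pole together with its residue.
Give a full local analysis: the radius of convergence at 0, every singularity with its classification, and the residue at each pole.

Branch term (-2/3)*sqrt(1 - h/(-2/3)): its argument vanishes at h = -2/3, a square-root branch point, modulus 2/3.
The radius of convergence is the smallest modulus among the singular points: 2/3.

Radius of convergence at 0: 2/3.
At -2/3: an algebraic (square-root) branch point.


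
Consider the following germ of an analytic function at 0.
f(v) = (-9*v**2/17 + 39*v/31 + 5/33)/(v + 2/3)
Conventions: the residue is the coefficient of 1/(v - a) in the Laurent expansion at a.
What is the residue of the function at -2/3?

At the order-1 pole -2/3 set g(v) = (v - (-2/3))*f(v) = -9*v**2/17 + 39*v/31 + 5/33.
Simple pole: residue = g(a) at a = -2/3, which is -16043/17391.

The residue is -16043/17391.
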